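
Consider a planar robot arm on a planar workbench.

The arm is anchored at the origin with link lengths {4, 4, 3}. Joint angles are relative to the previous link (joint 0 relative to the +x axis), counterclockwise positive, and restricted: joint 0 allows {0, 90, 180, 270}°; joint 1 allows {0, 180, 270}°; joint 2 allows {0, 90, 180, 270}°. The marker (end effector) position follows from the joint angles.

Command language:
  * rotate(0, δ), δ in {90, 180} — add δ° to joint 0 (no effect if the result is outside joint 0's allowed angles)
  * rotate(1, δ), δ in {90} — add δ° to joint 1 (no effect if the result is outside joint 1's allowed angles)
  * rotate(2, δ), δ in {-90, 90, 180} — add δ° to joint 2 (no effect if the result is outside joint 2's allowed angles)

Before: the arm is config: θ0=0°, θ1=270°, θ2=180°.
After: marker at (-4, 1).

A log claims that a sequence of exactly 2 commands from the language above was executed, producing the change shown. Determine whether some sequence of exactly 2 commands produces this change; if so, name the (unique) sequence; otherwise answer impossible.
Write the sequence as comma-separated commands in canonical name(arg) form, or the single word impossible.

t0: config: θ0=0°, θ1=270°, θ2=180°
1. rotate(0, 90) → config: θ0=90°, θ1=270°, θ2=180°
2. rotate(0, 90) → config: θ0=180°, θ1=270°, θ2=180°
all 36 alternatives checked — unique.

rotate(0, 90), rotate(0, 90)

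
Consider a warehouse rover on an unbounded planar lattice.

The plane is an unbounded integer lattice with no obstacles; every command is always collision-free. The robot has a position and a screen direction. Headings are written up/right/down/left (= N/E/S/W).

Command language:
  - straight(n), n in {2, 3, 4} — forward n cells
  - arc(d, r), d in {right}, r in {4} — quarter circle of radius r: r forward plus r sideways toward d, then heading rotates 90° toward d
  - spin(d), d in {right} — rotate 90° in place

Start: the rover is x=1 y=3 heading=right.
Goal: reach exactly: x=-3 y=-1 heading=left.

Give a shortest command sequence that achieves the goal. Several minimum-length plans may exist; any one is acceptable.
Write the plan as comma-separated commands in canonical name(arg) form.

spin(right), arc(right, 4)

begin: x=1 y=3 heading=right
t=1 spin(right) ⇒ x=1 y=3 heading=down
t=2 arc(right, 4) ⇒ x=-3 y=-1 heading=left
no 1-step plan works, so 2 is optimal.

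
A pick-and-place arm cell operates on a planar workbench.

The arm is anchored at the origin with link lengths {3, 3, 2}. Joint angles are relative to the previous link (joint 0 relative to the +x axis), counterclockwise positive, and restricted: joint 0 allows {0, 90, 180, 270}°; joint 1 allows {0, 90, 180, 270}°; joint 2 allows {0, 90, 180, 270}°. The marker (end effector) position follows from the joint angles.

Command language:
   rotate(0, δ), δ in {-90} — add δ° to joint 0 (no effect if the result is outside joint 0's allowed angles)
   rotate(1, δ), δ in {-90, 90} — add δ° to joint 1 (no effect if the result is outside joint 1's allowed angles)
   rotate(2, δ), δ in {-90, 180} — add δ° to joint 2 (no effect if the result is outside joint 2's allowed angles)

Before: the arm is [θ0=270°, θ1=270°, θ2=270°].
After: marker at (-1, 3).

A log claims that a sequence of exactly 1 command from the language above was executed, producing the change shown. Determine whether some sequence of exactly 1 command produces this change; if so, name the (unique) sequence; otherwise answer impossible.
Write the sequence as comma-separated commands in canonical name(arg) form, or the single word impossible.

rotate(0, -90)

t0: [θ0=270°, θ1=270°, θ2=270°]
1. rotate(0, -90) → [θ0=180°, θ1=270°, θ2=270°]
no other 1-command option fits: unique.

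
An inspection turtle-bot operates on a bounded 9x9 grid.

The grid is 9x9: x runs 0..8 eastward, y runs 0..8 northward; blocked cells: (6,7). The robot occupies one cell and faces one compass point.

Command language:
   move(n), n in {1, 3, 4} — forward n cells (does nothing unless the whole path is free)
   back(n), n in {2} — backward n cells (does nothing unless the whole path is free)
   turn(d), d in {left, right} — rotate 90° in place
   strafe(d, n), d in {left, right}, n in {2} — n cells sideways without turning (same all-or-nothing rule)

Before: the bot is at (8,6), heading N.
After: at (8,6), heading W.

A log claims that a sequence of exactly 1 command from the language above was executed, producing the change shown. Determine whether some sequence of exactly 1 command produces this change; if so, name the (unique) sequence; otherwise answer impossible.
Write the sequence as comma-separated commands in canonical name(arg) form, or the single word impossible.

key: parked at (8,6) the whole time — nothing moves the robot
initial: at (8,6), heading N
step 1 (turn(left)): at (8,6), heading W
no rival 1-sequence matches.

turn(left)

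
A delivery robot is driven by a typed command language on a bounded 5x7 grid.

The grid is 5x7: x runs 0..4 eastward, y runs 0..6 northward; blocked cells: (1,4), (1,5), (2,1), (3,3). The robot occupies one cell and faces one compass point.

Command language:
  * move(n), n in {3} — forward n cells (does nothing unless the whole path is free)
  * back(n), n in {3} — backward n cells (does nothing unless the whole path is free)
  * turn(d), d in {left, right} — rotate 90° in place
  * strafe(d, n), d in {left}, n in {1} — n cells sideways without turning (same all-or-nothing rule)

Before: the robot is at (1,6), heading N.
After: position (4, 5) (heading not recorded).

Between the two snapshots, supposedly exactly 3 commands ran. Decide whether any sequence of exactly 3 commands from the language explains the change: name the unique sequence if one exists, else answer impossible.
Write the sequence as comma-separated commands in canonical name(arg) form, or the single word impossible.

turn(left), back(3), strafe(left, 1)

key: running strafe(left, 1) before turn(left) would end elsewhere — order is forced
start: at (1,6), heading N
t=1 turn(left) ⇒ at (1,6), heading W
t=2 back(3) ⇒ at (4,6), heading W
t=3 strafe(left, 1) ⇒ at (4,5), heading W
all 125 alternatives checked — unique.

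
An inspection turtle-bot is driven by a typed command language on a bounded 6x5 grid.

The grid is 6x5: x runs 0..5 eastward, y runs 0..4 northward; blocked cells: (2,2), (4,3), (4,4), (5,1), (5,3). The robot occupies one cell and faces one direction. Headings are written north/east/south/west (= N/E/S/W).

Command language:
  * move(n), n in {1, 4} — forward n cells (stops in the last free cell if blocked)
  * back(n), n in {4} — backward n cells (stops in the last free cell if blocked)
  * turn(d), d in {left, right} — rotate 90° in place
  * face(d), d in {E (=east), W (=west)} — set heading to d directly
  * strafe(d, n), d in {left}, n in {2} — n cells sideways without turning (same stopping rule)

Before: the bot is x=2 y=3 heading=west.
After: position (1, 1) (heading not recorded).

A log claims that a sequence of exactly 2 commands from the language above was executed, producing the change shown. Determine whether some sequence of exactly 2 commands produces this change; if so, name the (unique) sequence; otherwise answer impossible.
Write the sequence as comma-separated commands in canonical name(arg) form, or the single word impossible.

key: running strafe(left, 2) before move(1) would end elsewhere — order is forced
initial: x=2 y=3 heading=west
t=1 move(1) ⇒ x=1 y=3 heading=west
t=2 strafe(left, 2) ⇒ x=1 y=1 heading=west
all 64 alternatives checked — unique.

move(1), strafe(left, 2)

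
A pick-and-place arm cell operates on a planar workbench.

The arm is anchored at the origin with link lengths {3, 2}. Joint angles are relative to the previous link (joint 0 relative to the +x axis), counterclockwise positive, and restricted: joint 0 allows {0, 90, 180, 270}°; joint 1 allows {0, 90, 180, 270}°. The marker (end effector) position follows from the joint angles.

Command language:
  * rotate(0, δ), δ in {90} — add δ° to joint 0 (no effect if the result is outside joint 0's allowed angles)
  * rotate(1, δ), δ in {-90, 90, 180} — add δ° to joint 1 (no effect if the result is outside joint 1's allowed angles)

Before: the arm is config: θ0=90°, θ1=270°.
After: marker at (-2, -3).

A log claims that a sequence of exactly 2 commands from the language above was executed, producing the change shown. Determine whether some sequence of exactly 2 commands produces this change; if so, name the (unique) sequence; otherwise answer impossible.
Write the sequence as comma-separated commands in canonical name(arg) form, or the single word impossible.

t0: config: θ0=90°, θ1=270°
1. rotate(0, 90) → config: θ0=180°, θ1=270°
2. rotate(0, 90) → config: θ0=270°, θ1=270°
uniquely the one of 16 2-step routes that fits.

rotate(0, 90), rotate(0, 90)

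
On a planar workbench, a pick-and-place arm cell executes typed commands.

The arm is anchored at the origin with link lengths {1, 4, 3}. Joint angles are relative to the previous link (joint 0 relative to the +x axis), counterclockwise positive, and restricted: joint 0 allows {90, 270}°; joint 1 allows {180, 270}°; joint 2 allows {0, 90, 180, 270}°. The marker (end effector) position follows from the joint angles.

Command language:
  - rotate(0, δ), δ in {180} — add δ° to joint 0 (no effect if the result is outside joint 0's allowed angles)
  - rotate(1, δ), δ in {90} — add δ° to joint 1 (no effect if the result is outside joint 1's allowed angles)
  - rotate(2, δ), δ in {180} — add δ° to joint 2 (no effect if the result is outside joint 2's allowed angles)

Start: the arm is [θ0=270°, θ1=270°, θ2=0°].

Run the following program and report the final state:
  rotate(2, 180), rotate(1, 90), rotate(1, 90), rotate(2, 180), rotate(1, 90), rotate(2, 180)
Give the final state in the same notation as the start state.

[θ0=270°, θ1=270°, θ2=180°]

from: [θ0=270°, θ1=270°, θ2=0°]
[1] after rotate(2, 180): [θ0=270°, θ1=270°, θ2=180°]
[2] after rotate(1, 90): [θ0=270°, θ1=270°, θ2=180°]
[3] after rotate(1, 90): [θ0=270°, θ1=270°, θ2=180°]
[4] after rotate(2, 180): [θ0=270°, θ1=270°, θ2=0°]
[5] after rotate(1, 90): [θ0=270°, θ1=270°, θ2=0°]
[6] after rotate(2, 180): [θ0=270°, θ1=270°, θ2=180°]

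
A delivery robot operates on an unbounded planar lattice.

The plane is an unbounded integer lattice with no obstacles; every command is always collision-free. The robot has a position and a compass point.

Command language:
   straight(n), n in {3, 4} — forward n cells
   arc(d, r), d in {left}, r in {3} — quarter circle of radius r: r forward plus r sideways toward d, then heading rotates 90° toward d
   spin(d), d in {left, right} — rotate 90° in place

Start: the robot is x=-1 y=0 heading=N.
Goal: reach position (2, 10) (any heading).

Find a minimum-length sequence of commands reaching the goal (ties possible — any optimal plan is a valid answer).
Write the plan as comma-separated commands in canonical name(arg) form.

from: x=-1 y=0 heading=N
step 1 (spin(right)): x=-1 y=0 heading=E
step 2 (arc(left, 3)): x=2 y=3 heading=N
step 3 (straight(4)): x=2 y=7 heading=N
step 4 (straight(3)): x=2 y=10 heading=N
shorter routes all fall short; 4 is best.

spin(right), arc(left, 3), straight(4), straight(3)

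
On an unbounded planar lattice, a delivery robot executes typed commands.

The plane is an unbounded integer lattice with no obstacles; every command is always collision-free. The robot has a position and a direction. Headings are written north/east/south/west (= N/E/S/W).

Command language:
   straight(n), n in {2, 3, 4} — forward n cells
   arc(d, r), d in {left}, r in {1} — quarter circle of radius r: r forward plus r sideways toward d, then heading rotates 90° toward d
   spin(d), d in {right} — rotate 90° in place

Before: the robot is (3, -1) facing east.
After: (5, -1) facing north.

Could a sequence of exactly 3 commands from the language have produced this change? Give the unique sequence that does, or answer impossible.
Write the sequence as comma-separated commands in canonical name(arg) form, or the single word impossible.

spin(right), arc(left, 1), arc(left, 1)

key: running arc(left, 1) before spin(right) would end elsewhere — order is forced
from: (3, -1) facing east
1. spin(right) → (3, -1) facing south
2. arc(left, 1) → (4, -2) facing east
3. arc(left, 1) → (5, -1) facing north
no other 3-command option fits: unique.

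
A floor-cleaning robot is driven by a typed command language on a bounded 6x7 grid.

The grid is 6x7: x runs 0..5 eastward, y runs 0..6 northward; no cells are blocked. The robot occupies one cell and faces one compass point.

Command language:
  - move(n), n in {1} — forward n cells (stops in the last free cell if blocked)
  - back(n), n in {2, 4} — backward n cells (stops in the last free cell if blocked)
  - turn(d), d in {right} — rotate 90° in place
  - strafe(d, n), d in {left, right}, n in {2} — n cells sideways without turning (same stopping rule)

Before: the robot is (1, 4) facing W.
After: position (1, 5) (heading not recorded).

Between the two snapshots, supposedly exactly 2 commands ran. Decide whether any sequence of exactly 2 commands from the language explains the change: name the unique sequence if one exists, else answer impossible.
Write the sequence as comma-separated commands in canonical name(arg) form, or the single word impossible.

turn(right), move(1)

key: running move(1) before turn(right) would end elsewhere — order is forced
begin: (1, 4) facing W
step 1 (turn(right)): (1, 4) facing N
step 2 (move(1)): (1, 5) facing N
all 36 alternatives checked — unique.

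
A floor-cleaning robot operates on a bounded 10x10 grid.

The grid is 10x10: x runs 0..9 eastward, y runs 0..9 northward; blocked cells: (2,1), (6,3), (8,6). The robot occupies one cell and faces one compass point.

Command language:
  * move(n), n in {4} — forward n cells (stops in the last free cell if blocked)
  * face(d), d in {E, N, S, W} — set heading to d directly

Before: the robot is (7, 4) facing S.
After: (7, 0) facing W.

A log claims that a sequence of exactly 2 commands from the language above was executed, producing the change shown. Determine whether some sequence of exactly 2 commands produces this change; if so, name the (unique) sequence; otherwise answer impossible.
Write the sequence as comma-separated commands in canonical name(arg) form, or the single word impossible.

move(4), face(W)

key: position moved to (7,0) AND the heading swung to W — translation plus rotation needed
start: (7, 4) facing S
step 1 (move(4)): (7, 0) facing S
step 2 (face(W)): (7, 0) facing W
all 25 alternatives checked — unique.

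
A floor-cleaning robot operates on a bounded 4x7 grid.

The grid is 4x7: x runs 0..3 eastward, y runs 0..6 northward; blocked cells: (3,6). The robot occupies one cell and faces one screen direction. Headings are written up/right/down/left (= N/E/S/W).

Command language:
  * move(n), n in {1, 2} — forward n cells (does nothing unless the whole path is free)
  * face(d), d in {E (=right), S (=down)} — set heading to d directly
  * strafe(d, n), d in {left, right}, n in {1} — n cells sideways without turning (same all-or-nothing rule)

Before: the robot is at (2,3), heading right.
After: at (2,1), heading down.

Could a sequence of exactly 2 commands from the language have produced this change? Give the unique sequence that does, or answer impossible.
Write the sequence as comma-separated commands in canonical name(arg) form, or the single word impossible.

face(S), move(2)

key: running move(2) before face(S) would end elsewhere — order is forced
t0: at (2,3), heading right
step 1 (face(S)): at (2,3), heading down
step 2 (move(2)): at (2,1), heading down
all 36 alternatives checked — unique.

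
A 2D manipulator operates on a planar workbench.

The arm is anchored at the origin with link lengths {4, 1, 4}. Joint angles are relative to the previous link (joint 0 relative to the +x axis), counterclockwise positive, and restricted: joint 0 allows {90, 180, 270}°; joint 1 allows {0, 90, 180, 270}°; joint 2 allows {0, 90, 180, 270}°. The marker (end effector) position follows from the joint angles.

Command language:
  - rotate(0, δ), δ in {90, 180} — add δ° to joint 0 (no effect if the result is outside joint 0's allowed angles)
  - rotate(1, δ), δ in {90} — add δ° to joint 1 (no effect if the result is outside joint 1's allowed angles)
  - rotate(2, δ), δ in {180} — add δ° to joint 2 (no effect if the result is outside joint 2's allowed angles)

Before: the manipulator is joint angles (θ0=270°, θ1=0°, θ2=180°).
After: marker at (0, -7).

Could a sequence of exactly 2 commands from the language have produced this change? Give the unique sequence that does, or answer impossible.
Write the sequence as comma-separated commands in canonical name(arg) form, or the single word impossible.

start: joint angles (θ0=270°, θ1=0°, θ2=180°)
step 1 (rotate(1, 90)): joint angles (θ0=270°, θ1=90°, θ2=180°)
step 2 (rotate(1, 90)): joint angles (θ0=270°, θ1=180°, θ2=180°)
all 16 alternatives checked — unique.

rotate(1, 90), rotate(1, 90)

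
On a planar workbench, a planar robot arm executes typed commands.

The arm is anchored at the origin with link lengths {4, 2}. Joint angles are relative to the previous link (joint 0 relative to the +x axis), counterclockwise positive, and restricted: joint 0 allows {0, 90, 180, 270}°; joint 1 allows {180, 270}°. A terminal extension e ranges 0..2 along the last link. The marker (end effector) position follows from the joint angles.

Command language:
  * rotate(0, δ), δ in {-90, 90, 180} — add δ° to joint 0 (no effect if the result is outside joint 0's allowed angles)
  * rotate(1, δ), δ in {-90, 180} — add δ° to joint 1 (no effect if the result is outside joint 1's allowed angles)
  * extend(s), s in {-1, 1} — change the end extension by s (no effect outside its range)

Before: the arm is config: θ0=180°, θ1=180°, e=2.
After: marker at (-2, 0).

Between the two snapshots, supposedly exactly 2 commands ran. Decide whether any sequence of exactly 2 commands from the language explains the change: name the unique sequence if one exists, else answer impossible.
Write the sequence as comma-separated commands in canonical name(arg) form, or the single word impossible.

initial: config: θ0=180°, θ1=180°, e=2
1. extend(-1) → config: θ0=180°, θ1=180°, e=1
2. extend(-1) → config: θ0=180°, θ1=180°, e=0
all 49 alternatives checked — unique.

extend(-1), extend(-1)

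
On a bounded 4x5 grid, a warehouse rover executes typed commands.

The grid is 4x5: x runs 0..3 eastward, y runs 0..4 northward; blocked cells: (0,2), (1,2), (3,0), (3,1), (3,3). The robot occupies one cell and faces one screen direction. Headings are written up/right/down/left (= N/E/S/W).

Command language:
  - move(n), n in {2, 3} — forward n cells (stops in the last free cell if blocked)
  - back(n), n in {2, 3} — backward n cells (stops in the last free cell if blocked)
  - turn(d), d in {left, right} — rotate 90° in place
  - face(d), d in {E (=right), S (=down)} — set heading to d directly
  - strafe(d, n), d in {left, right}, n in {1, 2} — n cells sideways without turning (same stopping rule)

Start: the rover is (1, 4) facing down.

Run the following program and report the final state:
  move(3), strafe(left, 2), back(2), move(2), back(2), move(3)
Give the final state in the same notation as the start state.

t0: (1, 4) facing down
t=1 move(3) ⇒ (1, 3) facing down
t=2 strafe(left, 2) ⇒ (2, 3) facing down
t=3 back(2) ⇒ (2, 4) facing down
t=4 move(2) ⇒ (2, 2) facing down
t=5 back(2) ⇒ (2, 4) facing down
t=6 move(3) ⇒ (2, 1) facing down

(2, 1) facing down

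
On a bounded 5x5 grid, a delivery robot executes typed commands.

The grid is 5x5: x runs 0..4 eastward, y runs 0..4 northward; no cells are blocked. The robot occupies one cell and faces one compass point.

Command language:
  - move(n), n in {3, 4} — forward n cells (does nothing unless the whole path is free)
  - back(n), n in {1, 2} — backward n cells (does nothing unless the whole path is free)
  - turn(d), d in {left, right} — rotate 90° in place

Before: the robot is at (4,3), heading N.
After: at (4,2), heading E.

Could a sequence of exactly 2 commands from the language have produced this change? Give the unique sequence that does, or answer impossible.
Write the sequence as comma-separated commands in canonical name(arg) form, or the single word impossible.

back(1), turn(right)

key: position moved to (4,2) AND the heading swung to E — translation plus rotation needed
initial: at (4,3), heading N
t=1 back(1) ⇒ at (4,2), heading N
t=2 turn(right) ⇒ at (4,2), heading E
all 36 alternatives checked — unique.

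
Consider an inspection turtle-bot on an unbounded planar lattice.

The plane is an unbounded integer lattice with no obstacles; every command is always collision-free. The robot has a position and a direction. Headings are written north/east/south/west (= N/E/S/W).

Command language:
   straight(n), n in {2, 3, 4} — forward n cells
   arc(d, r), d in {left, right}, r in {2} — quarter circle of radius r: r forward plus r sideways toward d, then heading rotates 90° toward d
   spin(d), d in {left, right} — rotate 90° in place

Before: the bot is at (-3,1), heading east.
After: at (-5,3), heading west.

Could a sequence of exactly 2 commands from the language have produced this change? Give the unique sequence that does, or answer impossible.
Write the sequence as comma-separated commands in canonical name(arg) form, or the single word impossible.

key: order matters: swapping spin(left) and arc(left, 2) lands elsewhere
start: at (-3,1), heading east
1. spin(left) → at (-3,1), heading north
2. arc(left, 2) → at (-5,3), heading west
uniquely the one of 49 2-step routes that fits.

spin(left), arc(left, 2)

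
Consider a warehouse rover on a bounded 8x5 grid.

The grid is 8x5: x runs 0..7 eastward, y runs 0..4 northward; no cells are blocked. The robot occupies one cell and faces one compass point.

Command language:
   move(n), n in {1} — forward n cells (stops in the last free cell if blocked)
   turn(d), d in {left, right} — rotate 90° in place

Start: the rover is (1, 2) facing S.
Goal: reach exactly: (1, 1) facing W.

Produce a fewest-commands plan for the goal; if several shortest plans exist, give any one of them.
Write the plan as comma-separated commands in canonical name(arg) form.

move(1), turn(right)

begin: (1, 2) facing S
1. move(1) → (1, 1) facing S
2. turn(right) → (1, 1) facing W
shorter routes all fall short; 2 is best.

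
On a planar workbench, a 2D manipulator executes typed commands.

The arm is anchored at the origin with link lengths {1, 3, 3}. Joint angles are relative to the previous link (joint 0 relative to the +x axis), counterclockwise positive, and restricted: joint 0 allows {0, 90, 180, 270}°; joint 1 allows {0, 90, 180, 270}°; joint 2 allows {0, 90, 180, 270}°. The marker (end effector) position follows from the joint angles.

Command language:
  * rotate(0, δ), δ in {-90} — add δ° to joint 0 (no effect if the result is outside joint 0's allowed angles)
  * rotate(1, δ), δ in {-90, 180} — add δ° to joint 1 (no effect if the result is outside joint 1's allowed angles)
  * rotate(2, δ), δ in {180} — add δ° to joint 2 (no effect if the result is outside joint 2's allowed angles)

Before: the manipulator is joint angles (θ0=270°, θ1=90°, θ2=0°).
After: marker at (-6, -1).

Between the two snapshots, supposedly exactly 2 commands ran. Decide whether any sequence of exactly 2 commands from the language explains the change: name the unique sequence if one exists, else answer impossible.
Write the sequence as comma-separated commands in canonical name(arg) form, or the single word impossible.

rotate(1, -90), rotate(1, -90)

t0: joint angles (θ0=270°, θ1=90°, θ2=0°)
step 1 (rotate(1, -90)): joint angles (θ0=270°, θ1=0°, θ2=0°)
step 2 (rotate(1, -90)): joint angles (θ0=270°, θ1=270°, θ2=0°)
no rival 2-sequence matches.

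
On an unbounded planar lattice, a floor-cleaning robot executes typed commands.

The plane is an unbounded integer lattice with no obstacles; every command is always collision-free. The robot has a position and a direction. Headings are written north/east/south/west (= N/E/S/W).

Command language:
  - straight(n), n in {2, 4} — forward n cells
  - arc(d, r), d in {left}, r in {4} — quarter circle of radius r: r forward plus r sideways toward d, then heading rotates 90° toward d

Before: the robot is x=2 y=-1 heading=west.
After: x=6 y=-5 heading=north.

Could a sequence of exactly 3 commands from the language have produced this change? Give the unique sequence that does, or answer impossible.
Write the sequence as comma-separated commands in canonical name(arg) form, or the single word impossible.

key: position moved to (6,-5) AND the heading swung to N — translation plus rotation needed
start: x=2 y=-1 heading=west
t=1 arc(left, 4) ⇒ x=-2 y=-5 heading=south
t=2 arc(left, 4) ⇒ x=2 y=-9 heading=east
t=3 arc(left, 4) ⇒ x=6 y=-5 heading=north
uniquely the one of 27 3-step routes that fits.

arc(left, 4), arc(left, 4), arc(left, 4)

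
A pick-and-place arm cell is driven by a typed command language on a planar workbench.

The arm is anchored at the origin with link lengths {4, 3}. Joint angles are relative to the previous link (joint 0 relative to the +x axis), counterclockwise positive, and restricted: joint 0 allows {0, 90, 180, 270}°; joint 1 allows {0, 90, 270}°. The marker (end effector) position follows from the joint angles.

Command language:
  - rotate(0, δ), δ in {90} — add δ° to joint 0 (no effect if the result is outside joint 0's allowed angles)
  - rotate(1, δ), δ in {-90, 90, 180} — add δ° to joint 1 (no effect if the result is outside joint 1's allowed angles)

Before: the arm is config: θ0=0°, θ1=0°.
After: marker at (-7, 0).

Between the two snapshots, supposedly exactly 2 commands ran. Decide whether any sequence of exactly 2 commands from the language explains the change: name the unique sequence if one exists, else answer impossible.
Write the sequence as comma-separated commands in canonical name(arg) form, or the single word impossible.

t0: config: θ0=0°, θ1=0°
1. rotate(0, 90) → config: θ0=90°, θ1=0°
2. rotate(0, 90) → config: θ0=180°, θ1=0°
no other 2-command option fits: unique.

rotate(0, 90), rotate(0, 90)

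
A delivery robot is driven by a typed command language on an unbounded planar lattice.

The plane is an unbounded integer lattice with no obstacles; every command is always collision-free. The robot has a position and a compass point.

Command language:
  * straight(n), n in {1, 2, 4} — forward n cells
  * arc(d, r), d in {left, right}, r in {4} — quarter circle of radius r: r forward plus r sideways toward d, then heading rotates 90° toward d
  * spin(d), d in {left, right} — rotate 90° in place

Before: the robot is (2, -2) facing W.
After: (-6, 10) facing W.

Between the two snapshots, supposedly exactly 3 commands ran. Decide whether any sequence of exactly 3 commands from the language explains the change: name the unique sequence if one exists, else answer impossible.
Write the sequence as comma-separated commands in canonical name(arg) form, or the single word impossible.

arc(right, 4), straight(4), arc(left, 4)

key: heading stays W — rotations cancel among the 3 commands
t0: (2, -2) facing W
t=1 arc(right, 4) ⇒ (-2, 2) facing N
t=2 straight(4) ⇒ (-2, 6) facing N
t=3 arc(left, 4) ⇒ (-6, 10) facing W
no other 3-command option fits: unique.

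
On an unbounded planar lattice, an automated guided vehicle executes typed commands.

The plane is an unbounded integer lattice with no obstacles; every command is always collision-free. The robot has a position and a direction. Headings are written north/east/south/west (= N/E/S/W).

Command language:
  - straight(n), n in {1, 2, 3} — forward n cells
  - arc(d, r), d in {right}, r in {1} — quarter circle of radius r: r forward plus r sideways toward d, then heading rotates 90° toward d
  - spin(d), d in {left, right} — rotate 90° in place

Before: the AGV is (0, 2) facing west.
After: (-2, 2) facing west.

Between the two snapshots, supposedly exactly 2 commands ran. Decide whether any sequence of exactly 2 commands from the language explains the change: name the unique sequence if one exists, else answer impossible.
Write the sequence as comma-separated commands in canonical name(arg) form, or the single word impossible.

straight(1), straight(1)

key: still facing W at the end — nothing in the sequence rotates
from: (0, 2) facing west
[1] after straight(1): (-1, 2) facing west
[2] after straight(1): (-2, 2) facing west
no rival 2-sequence matches.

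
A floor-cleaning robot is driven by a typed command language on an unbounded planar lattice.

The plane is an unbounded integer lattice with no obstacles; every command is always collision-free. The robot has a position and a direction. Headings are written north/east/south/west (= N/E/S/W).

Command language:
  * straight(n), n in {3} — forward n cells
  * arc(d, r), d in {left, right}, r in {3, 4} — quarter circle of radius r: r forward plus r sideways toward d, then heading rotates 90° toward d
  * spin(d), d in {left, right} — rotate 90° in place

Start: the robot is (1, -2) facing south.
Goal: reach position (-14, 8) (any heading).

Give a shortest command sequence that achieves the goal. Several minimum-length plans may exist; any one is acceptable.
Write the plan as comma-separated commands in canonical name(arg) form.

arc(right, 4), arc(right, 3), arc(left, 4), arc(right, 4), straight(3)

start: (1, -2) facing south
[1] after arc(right, 4): (-3, -6) facing west
[2] after arc(right, 3): (-6, -3) facing north
[3] after arc(left, 4): (-10, 1) facing west
[4] after arc(right, 4): (-14, 5) facing north
[5] after straight(3): (-14, 8) facing north
nothing shorter than 5 reaches the goal.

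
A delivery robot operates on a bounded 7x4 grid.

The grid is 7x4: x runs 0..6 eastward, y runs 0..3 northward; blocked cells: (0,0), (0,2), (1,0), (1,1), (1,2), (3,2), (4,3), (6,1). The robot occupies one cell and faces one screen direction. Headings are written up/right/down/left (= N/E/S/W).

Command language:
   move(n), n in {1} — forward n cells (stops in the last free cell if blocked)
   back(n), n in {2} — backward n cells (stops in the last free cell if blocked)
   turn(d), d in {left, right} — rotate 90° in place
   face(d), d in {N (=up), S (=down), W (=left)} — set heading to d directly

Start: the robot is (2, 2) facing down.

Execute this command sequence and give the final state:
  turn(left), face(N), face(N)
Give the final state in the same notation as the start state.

from: (2, 2) facing down
1. turn(left) → (2, 2) facing right
2. face(N) → (2, 2) facing up
3. face(N) → (2, 2) facing up

(2, 2) facing up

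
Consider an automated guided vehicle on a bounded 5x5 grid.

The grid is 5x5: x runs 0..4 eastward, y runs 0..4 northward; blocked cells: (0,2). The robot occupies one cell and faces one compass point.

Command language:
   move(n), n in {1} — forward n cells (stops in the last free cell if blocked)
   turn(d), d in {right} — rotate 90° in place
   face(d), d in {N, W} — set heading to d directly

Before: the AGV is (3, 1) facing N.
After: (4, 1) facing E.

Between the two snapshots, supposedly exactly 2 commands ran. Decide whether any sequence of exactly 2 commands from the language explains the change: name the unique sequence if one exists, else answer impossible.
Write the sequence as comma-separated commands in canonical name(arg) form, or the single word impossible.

key: running move(1) before turn(right) would end elsewhere — order is forced
begin: (3, 1) facing N
t=1 turn(right) ⇒ (3, 1) facing E
t=2 move(1) ⇒ (4, 1) facing E
no rival 2-sequence matches.

turn(right), move(1)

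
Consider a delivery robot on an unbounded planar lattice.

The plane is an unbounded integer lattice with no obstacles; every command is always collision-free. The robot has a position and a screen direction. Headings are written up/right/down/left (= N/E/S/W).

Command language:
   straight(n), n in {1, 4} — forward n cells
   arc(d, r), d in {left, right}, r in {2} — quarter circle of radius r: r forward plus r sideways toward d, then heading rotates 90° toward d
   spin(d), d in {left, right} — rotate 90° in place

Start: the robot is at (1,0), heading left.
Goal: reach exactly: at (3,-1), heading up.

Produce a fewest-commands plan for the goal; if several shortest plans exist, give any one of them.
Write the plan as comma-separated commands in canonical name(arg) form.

from: at (1,0), heading left
[1] after spin(left): at (1,0), heading down
[2] after arc(left, 2): at (3,-2), heading right
[3] after spin(left): at (3,-2), heading up
[4] after straight(1): at (3,-1), heading up
shorter routes all fall short; 4 is best.

spin(left), arc(left, 2), spin(left), straight(1)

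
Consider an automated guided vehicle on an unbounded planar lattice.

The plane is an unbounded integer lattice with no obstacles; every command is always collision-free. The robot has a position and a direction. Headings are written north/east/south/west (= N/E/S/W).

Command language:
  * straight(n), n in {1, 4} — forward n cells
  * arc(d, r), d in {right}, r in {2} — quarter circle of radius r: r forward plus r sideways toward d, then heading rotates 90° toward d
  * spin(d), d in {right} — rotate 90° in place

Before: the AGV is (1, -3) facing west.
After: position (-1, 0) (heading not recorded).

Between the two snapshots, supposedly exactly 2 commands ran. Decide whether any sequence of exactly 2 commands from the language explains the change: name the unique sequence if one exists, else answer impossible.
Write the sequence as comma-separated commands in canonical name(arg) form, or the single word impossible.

key: running straight(1) before arc(right, 2) would end elsewhere — order is forced
initial: (1, -3) facing west
[1] after arc(right, 2): (-1, -1) facing north
[2] after straight(1): (-1, 0) facing north
uniquely the one of 16 2-step routes that fits.

arc(right, 2), straight(1)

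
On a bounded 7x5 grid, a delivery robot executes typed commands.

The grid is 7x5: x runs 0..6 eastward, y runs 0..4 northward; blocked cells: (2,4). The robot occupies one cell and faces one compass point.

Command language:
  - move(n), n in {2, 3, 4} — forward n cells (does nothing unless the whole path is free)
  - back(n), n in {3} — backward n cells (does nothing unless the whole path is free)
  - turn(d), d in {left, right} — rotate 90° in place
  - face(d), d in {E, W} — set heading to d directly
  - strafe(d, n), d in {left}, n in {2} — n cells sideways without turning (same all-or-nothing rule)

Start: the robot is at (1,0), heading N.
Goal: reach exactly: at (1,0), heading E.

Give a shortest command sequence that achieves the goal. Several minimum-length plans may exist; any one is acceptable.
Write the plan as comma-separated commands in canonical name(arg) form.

turn(right)

t0: at (1,0), heading N
1. turn(right) → at (1,0), heading E
minimal: 1 command(s), checked below 1.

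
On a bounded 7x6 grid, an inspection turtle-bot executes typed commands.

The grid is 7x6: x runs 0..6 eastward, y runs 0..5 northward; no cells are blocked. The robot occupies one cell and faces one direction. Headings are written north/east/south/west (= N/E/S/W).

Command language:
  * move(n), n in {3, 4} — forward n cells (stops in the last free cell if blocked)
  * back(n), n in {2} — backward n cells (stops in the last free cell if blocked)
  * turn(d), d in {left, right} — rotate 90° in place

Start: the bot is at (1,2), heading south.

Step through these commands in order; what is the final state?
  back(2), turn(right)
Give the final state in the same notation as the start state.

start: at (1,2), heading south
1. back(2) → at (1,4), heading south
2. turn(right) → at (1,4), heading west

at (1,4), heading west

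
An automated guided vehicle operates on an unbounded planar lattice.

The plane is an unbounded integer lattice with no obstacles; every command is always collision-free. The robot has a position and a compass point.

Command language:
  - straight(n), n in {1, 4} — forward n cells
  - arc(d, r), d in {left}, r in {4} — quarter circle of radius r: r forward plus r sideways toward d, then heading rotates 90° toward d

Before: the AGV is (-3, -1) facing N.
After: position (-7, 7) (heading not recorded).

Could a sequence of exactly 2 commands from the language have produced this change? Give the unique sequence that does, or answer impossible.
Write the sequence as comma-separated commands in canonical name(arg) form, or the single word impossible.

straight(4), arc(left, 4)

key: order matters: swapping straight(4) and arc(left, 4) lands elsewhere
from: (-3, -1) facing N
t=1 straight(4) ⇒ (-3, 3) facing N
t=2 arc(left, 4) ⇒ (-7, 7) facing W
no rival 2-sequence matches.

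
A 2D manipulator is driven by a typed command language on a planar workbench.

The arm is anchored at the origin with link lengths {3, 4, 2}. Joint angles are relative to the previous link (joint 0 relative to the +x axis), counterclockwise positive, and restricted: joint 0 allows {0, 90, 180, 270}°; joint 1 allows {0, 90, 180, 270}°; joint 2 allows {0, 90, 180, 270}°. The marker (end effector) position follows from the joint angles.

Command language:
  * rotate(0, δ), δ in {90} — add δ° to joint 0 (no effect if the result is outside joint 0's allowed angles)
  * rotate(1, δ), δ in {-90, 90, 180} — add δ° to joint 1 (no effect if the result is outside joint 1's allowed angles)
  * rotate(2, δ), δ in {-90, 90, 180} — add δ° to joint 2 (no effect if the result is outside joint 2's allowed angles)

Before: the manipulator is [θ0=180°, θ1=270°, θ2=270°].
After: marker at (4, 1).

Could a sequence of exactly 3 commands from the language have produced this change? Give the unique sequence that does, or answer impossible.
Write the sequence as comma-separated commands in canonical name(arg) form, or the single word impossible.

t0: [θ0=180°, θ1=270°, θ2=270°]
t=1 rotate(0, 90) ⇒ [θ0=270°, θ1=270°, θ2=270°]
t=2 rotate(0, 90) ⇒ [θ0=0°, θ1=270°, θ2=270°]
t=3 rotate(0, 90) ⇒ [θ0=90°, θ1=270°, θ2=270°]
no rival 3-sequence matches.

rotate(0, 90), rotate(0, 90), rotate(0, 90)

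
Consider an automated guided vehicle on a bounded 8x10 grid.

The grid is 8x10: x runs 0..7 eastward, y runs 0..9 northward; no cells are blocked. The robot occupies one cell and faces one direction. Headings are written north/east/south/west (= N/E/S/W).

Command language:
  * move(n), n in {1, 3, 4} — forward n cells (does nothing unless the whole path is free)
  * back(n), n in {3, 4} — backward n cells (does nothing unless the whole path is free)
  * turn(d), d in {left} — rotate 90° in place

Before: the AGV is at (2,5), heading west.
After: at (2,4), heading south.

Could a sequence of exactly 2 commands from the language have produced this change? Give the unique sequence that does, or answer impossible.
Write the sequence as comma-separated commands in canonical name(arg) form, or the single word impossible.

key: running move(1) before turn(left) would end elsewhere — order is forced
initial: at (2,5), heading west
t=1 turn(left) ⇒ at (2,5), heading south
t=2 move(1) ⇒ at (2,4), heading south
uniquely the one of 36 2-step routes that fits.

turn(left), move(1)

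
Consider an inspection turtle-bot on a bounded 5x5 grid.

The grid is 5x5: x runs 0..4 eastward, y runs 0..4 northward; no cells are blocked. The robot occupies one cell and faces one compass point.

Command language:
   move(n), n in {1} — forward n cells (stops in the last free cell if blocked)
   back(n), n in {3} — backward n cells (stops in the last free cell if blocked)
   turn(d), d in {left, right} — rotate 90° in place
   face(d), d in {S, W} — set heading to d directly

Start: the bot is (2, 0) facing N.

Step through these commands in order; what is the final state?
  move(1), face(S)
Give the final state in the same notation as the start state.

(2, 1) facing S

begin: (2, 0) facing N
t=1 move(1) ⇒ (2, 1) facing N
t=2 face(S) ⇒ (2, 1) facing S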